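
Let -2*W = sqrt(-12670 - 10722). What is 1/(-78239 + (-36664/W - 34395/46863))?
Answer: -3489011616358671/272989591159878030782 + 1118323682703*I*sqrt(1462)/545979182319756061564 ≈ -1.2781e-5 + 7.8319e-8*I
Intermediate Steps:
W = -2*I*sqrt(1462) (W = -sqrt(-12670 - 10722)/2 = -2*I*sqrt(1462) ≈ -76.472*I)
1/(-78239 + (-36664/W - 34395/46863)) = 1/(-78239 + (-36664*I*sqrt(1462)/2924 - 34395/46863)) = 1/(-78239 + (-9166*I*sqrt(1462)/731 - 34395*1/46863)) = 1/(-78239 + (-9166*I*sqrt(1462)/731 - 11465/15621)) = 1/(-78239 + (-11465/15621 - 9166*I*sqrt(1462)/731)) = 1/(-1222182884/15621 - 9166*I*sqrt(1462)/731)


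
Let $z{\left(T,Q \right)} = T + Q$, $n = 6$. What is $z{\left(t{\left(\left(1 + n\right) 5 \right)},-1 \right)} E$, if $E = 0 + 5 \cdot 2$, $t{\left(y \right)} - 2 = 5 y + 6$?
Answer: $1820$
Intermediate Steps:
$t{\left(y \right)} = 8 + 5 y$ ($t{\left(y \right)} = 2 + \left(5 y + 6\right) = 2 + \left(6 + 5 y\right) = 8 + 5 y$)
$z{\left(T,Q \right)} = Q + T$
$E = 10$ ($E = 0 + 10 = 10$)
$z{\left(t{\left(\left(1 + n\right) 5 \right)},-1 \right)} E = \left(-1 + \left(8 + 5 \left(1 + 6\right) 5\right)\right) 10 = \left(-1 + \left(8 + 5 \cdot 7 \cdot 5\right)\right) 10 = \left(-1 + \left(8 + 5 \cdot 35\right)\right) 10 = \left(-1 + \left(8 + 175\right)\right) 10 = \left(-1 + 183\right) 10 = 182 \cdot 10 = 1820$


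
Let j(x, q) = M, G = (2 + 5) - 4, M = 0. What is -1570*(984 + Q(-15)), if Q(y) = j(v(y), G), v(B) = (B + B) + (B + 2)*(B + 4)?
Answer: -1544880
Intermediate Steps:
G = 3 (G = 7 - 4 = 3)
v(B) = 2*B + (2 + B)*(4 + B)
j(x, q) = 0
Q(y) = 0
-1570*(984 + Q(-15)) = -1570*(984 + 0) = -1570*984 = -1544880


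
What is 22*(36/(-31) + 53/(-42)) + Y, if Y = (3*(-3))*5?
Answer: -64000/651 ≈ -98.310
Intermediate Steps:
Y = -45 (Y = -9*5 = -45)
22*(36/(-31) + 53/(-42)) + Y = 22*(36/(-31) + 53/(-42)) - 45 = 22*(36*(-1/31) + 53*(-1/42)) - 45 = 22*(-36/31 - 53/42) - 45 = 22*(-3155/1302) - 45 = -34705/651 - 45 = -64000/651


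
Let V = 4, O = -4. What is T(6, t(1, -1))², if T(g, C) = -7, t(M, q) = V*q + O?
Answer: 49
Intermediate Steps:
t(M, q) = -4 + 4*q (t(M, q) = 4*q - 4 = -4 + 4*q)
T(6, t(1, -1))² = (-7)² = 49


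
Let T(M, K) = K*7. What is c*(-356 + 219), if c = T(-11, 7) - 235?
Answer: 25482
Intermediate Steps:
T(M, K) = 7*K
c = -186 (c = 7*7 - 235 = 49 - 235 = -186)
c*(-356 + 219) = -186*(-356 + 219) = -186*(-137) = 25482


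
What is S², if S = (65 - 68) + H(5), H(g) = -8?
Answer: 121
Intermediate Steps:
S = -11 (S = (65 - 68) - 8 = -3 - 8 = -11)
S² = (-11)² = 121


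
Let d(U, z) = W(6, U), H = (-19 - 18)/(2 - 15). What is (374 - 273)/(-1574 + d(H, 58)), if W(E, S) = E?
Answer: -101/1568 ≈ -0.064413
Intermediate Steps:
H = 37/13 (H = -37/(-13) = -37*(-1/13) = 37/13 ≈ 2.8462)
d(U, z) = 6
(374 - 273)/(-1574 + d(H, 58)) = (374 - 273)/(-1574 + 6) = 101/(-1568) = 101*(-1/1568) = -101/1568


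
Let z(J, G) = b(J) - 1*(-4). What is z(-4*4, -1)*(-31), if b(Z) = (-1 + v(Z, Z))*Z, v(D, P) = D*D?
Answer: 126356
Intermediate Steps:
v(D, P) = D**2
b(Z) = Z*(-1 + Z**2) (b(Z) = (-1 + Z**2)*Z = Z*(-1 + Z**2))
z(J, G) = 4 + J**3 - J (z(J, G) = (J**3 - J) - 1*(-4) = (J**3 - J) + 4 = 4 + J**3 - J)
z(-4*4, -1)*(-31) = (4 + (-4*4)**3 - (-4)*4)*(-31) = (4 + (-16)**3 - 1*(-16))*(-31) = (4 - 4096 + 16)*(-31) = -4076*(-31) = 126356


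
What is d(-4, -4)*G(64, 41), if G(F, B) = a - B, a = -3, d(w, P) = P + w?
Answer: 352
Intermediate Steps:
G(F, B) = -3 - B
d(-4, -4)*G(64, 41) = (-4 - 4)*(-3 - 1*41) = -8*(-3 - 41) = -8*(-44) = 352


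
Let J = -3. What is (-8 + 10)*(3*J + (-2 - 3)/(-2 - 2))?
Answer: -31/2 ≈ -15.500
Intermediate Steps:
(-8 + 10)*(3*J + (-2 - 3)/(-2 - 2)) = (-8 + 10)*(3*(-3) + (-2 - 3)/(-2 - 2)) = 2*(-9 - 5/(-4)) = 2*(-9 - 5*(-¼)) = 2*(-9 + 5/4) = 2*(-31/4) = -31/2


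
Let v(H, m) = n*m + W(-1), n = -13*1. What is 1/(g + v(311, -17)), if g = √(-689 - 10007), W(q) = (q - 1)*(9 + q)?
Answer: 205/52721 - 2*I*√2674/52721 ≈ 0.0038884 - 0.0019617*I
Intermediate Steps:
W(q) = (-1 + q)*(9 + q)
n = -13
v(H, m) = -16 - 13*m (v(H, m) = -13*m + (-9 + (-1)² + 8*(-1)) = -13*m + (-9 + 1 - 8) = -13*m - 16 = -16 - 13*m)
g = 2*I*√2674 (g = √(-10696) = 2*I*√2674 ≈ 103.42*I)
1/(g + v(311, -17)) = 1/(2*I*√2674 + (-16 - 13*(-17))) = 1/(2*I*√2674 + (-16 + 221)) = 1/(2*I*√2674 + 205) = 1/(205 + 2*I*√2674)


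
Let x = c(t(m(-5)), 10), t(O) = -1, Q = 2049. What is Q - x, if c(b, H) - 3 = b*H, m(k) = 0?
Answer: 2056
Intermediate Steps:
c(b, H) = 3 + H*b (c(b, H) = 3 + b*H = 3 + H*b)
x = -7 (x = 3 + 10*(-1) = 3 - 10 = -7)
Q - x = 2049 - 1*(-7) = 2049 + 7 = 2056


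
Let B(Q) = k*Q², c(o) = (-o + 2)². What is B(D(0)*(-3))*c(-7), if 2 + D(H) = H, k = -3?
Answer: -8748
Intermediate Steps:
D(H) = -2 + H
c(o) = (2 - o)²
B(Q) = -3*Q²
B(D(0)*(-3))*c(-7) = (-3*9*(-2 + 0)²)*(-2 - 7)² = -3*(-2*(-3))²*(-9)² = -3*6²*81 = -3*36*81 = -108*81 = -8748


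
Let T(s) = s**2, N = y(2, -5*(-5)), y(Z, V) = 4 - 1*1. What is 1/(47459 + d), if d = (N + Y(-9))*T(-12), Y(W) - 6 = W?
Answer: 1/47459 ≈ 2.1071e-5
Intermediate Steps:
Y(W) = 6 + W
y(Z, V) = 3 (y(Z, V) = 4 - 1 = 3)
N = 3
d = 0 (d = (3 + (6 - 9))*(-12)**2 = (3 - 3)*144 = 0*144 = 0)
1/(47459 + d) = 1/(47459 + 0) = 1/47459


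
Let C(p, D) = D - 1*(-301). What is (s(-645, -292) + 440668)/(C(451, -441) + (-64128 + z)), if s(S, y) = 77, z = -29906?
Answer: -440745/94174 ≈ -4.6801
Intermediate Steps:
C(p, D) = 301 + D (C(p, D) = D + 301 = 301 + D)
(s(-645, -292) + 440668)/(C(451, -441) + (-64128 + z)) = (77 + 440668)/((301 - 441) + (-64128 - 29906)) = 440745/(-140 - 94034) = 440745/(-94174) = 440745*(-1/94174) = -440745/94174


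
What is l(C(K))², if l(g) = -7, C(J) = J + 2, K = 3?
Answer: 49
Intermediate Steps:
C(J) = 2 + J
l(C(K))² = (-7)² = 49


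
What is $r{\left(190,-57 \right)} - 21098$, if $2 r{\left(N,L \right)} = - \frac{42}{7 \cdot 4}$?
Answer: $- \frac{84395}{4} \approx -21099.0$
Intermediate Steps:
$r{\left(N,L \right)} = - \frac{3}{4}$ ($r{\left(N,L \right)} = \frac{\left(-42\right) \frac{1}{7 \cdot 4}}{2} = \frac{\left(-42\right) \frac{1}{28}}{2} = \frac{1}{2} \left(- \frac{3}{2}\right) = - \frac{3}{4}$)
$r{\left(190,-57 \right)} - 21098 = - \frac{3}{4} - 21098 = - \frac{84395}{4}$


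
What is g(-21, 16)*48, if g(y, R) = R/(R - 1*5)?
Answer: 768/11 ≈ 69.818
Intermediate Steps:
g(y, R) = R/(-5 + R) (g(y, R) = R/(R - 5) = R/(-5 + R))
g(-21, 16)*48 = (16/(-5 + 16))*48 = (16/11)*48 = 768/11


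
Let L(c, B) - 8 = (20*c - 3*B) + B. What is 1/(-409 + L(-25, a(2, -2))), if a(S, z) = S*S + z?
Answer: -1/905 ≈ -0.0011050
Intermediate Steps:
a(S, z) = z + S² (a(S, z) = S² + z = z + S²)
L(c, B) = 8 - 2*B + 20*c (L(c, B) = 8 + ((20*c - 3*B) + B) = 8 + ((-3*B + 20*c) + B) = 8 + (-2*B + 20*c) = 8 - 2*B + 20*c)
1/(-409 + L(-25, a(2, -2))) = 1/(-409 + (8 - 2*(-2 + 2²) + 20*(-25))) = 1/(-409 + (8 - 2*(-2 + 4) - 500)) = 1/(-409 + (8 - 2*2 - 500)) = 1/(-409 + (8 - 4 - 500)) = 1/(-409 - 496) = 1/(-905) = -1/905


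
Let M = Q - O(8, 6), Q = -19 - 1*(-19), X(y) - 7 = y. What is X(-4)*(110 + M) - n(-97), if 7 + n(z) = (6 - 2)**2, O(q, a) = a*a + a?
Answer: 195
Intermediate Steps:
X(y) = 7 + y
O(q, a) = a + a**2 (O(q, a) = a**2 + a = a + a**2)
Q = 0 (Q = -19 + 19 = 0)
M = -42 (M = 0 - 6*(1 + 6) = 0 - 6*7 = 0 - 1*42 = 0 - 42 = -42)
n(z) = 9 (n(z) = -7 + (6 - 2)**2 = -7 + 4**2 = -7 + 16 = 9)
X(-4)*(110 + M) - n(-97) = (7 - 4)*(110 - 42) - 1*9 = 3*68 - 9 = 204 - 9 = 195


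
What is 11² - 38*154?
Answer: -5731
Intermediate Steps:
11² - 38*154 = 121 - 5852 = -5731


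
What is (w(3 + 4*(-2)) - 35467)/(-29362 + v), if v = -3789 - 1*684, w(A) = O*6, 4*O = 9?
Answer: 70907/67670 ≈ 1.0478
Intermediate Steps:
O = 9/4 (O = (1/4)*9 = 9/4 ≈ 2.2500)
w(A) = 27/2 (w(A) = (9/4)*6 = 27/2)
v = -4473 (v = -3789 - 684 = -4473)
(w(3 + 4*(-2)) - 35467)/(-29362 + v) = (27/2 - 35467)/(-29362 - 4473) = -70907/2/(-33835) = -70907/2*(-1/33835) = 70907/67670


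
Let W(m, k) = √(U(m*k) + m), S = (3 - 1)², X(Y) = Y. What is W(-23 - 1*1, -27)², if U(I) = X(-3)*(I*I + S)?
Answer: -1259748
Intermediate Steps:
S = 4 (S = 2² = 4)
U(I) = -12 - 3*I² (U(I) = -3*(I*I + 4) = -3*(I² + 4) = -3*(4 + I²) = -12 - 3*I²)
W(m, k) = √(-12 + m - 3*k²*m²) (W(m, k) = √((-12 - 3*k²*m²) + m) = √(-12 + m - 3*k²*m²))
W(-23 - 1*1, -27)² = (√(-12 + (-23 - 1*1) - 3*(-27)²*(-23 - 1*1)²))² = (√(-12 + (-23 - 1) - 3*729*(-23 - 1)²))² = (√(-12 - 24 - 3*729*(-24)²))² = (√(-12 - 24 - 3*729*576))² = (√(-12 - 24 - 1259712))² = (√(-1259748))² = (6*I*√34993)² = -1259748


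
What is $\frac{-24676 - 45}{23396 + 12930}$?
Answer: $- \frac{24721}{36326} \approx -0.68053$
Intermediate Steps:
$\frac{-24676 - 45}{23396 + 12930} = \frac{-24676 + \left(-11295 + 11250\right)}{36326} = \left(-24676 - 45\right) \frac{1}{36326} = \left(-24721\right) \frac{1}{36326} = - \frac{24721}{36326}$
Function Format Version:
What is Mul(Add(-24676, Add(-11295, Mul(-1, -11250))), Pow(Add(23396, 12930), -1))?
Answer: Rational(-24721, 36326) ≈ -0.68053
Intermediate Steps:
Mul(Add(-24676, Add(-11295, Mul(-1, -11250))), Pow(Add(23396, 12930), -1)) = Mul(Add(-24676, Add(-11295, 11250)), Pow(36326, -1)) = Mul(Add(-24676, -45), Rational(1, 36326)) = Mul(-24721, Rational(1, 36326)) = Rational(-24721, 36326)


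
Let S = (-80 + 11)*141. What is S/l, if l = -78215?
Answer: 9729/78215 ≈ 0.12439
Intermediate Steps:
S = -9729 (S = -69*141 = -9729)
S/l = -9729/(-78215) = -9729*(-1/78215) = 9729/78215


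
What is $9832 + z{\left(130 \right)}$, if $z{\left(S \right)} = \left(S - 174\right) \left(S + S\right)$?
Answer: $-1608$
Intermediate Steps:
$z{\left(S \right)} = 2 S \left(-174 + S\right)$ ($z{\left(S \right)} = \left(-174 + S\right) 2 S = 2 S \left(-174 + S\right)$)
$9832 + z{\left(130 \right)} = 9832 + 2 \cdot 130 \left(-174 + 130\right) = 9832 + 2 \cdot 130 \left(-44\right) = 9832 - 11440 = -1608$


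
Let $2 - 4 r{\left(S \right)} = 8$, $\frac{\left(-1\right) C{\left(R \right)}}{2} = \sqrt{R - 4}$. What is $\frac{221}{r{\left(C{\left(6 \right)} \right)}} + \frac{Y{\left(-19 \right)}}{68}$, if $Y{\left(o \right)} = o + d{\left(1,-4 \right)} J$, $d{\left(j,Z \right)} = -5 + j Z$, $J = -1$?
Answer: $- \frac{15043}{102} \approx -147.48$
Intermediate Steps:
$C{\left(R \right)} = - 2 \sqrt{-4 + R}$ ($C{\left(R \right)} = - 2 \sqrt{R - 4} = - 2 \sqrt{-4 + R}$)
$r{\left(S \right)} = - \frac{3}{2}$ ($r{\left(S \right)} = \frac{1}{2} - 2 = - \frac{3}{2}$)
$d{\left(j,Z \right)} = -5 + Z j$
$Y{\left(o \right)} = 9 + o$ ($Y{\left(o \right)} = o + \left(-5 - 4\right) \left(-1\right) = o - -9 = o + 9 = 9 + o$)
$\frac{221}{r{\left(C{\left(6 \right)} \right)}} + \frac{Y{\left(-19 \right)}}{68} = \frac{221}{- \frac{3}{2}} + \frac{9 - 19}{68} = 221 \left(- \frac{2}{3}\right) - \frac{5}{34} = - \frac{442}{3} - \frac{5}{34} = - \frac{15043}{102}$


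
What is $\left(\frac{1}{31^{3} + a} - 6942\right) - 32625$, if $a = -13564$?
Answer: $- \frac{642053708}{16227} \approx -39567.0$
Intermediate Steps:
$\left(\frac{1}{31^{3} + a} - 6942\right) - 32625 = \left(\frac{1}{31^{3} - 13564} - 6942\right) - 32625 = \left(\frac{1}{29791 - 13564} - 6942\right) - 32625 = \left(\frac{1}{16227} - 6942\right) - 32625 = - \frac{112647833}{16227} - 32625 = - \frac{642053708}{16227}$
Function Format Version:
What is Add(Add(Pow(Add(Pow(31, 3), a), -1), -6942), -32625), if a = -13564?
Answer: Rational(-642053708, 16227) ≈ -39567.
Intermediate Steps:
Add(Add(Pow(Add(Pow(31, 3), a), -1), -6942), -32625) = Add(Add(Pow(Add(Pow(31, 3), -13564), -1), -6942), -32625) = Add(Add(Pow(Add(29791, -13564), -1), -6942), -32625) = Add(Add(Pow(16227, -1), -6942), -32625) = Add(Add(Rational(1, 16227), -6942), -32625) = Add(Rational(-112647833, 16227), -32625) = Rational(-642053708, 16227)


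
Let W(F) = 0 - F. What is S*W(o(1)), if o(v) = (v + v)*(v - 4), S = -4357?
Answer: -26142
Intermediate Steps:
o(v) = 2*v*(-4 + v) (o(v) = (2*v)*(-4 + v) = 2*v*(-4 + v))
W(F) = -F
S*W(o(1)) = -(-4357)*2*1*(-4 + 1) = -(-4357)*2*1*(-3) = -(-4357)*(-6) = -4357*6 = -26142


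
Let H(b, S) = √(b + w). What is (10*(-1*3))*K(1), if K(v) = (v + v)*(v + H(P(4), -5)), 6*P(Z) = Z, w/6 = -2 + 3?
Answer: -60 - 40*√15 ≈ -214.92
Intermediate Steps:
w = 6 (w = 6*(-2 + 3) = 6*1 = 6)
P(Z) = Z/6
H(b, S) = √(6 + b) (H(b, S) = √(b + 6) = √(6 + b))
K(v) = 2*v*(v + 2*√15/3) (K(v) = (v + v)*(v + √(6 + (⅙)*4)) = (2*v)*(v + √(6 + ⅔)) = (2*v)*(v + √(20/3)) = (2*v)*(v + 2*√15/3) = 2*v*(v + 2*√15/3))
(10*(-1*3))*K(1) = (10*(-1*3))*((⅔)*1*(2*√15 + 3*1)) = (10*(-3))*((⅔)*1*(2*√15 + 3)) = -20*(3 + 2*√15) = -30*(2 + 4*√15/3) = -60 - 40*√15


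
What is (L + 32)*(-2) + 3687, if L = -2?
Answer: 3627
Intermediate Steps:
(L + 32)*(-2) + 3687 = (-2 + 32)*(-2) + 3687 = 30*(-2) + 3687 = -60 + 3687 = 3627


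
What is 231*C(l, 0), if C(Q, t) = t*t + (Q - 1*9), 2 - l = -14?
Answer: 1617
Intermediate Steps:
l = 16 (l = 2 - 1*(-14) = 2 + 14 = 16)
C(Q, t) = -9 + Q + t² (C(Q, t) = t² + (Q - 9) = t² + (-9 + Q) = -9 + Q + t²)
231*C(l, 0) = 231*(-9 + 16 + 0²) = 231*(-9 + 16 + 0) = 231*7 = 1617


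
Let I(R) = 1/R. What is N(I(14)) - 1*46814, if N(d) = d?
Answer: -655395/14 ≈ -46814.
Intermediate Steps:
N(I(14)) - 1*46814 = 1/14 - 1*46814 = 1/14 - 46814 = -655395/14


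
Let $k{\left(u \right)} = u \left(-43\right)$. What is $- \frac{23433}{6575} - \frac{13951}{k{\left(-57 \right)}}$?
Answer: $- \frac{149162108}{16115325} \approx -9.2559$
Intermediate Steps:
$k{\left(u \right)} = - 43 u$
$- \frac{23433}{6575} - \frac{13951}{k{\left(-57 \right)}} = - \frac{23433}{6575} - \frac{13951}{\left(-43\right) \left(-57\right)} = \left(-23433\right) \frac{1}{6575} - \frac{13951}{2451} = - \frac{23433}{6575} - \frac{13951}{2451} = - \frac{149162108}{16115325}$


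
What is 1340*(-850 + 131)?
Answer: -963460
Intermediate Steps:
1340*(-850 + 131) = 1340*(-719) = -963460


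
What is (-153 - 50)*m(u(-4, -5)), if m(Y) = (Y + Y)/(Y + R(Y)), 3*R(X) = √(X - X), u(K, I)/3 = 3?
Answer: -406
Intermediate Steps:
u(K, I) = 9 (u(K, I) = 3*3 = 9)
R(X) = 0 (R(X) = √(X - X)/3 = √0/3 = (⅓)*0 = 0)
m(Y) = 2 (m(Y) = (Y + Y)/(Y + 0) = (2*Y)/Y = 2)
(-153 - 50)*m(u(-4, -5)) = (-153 - 50)*2 = -203*2 = -406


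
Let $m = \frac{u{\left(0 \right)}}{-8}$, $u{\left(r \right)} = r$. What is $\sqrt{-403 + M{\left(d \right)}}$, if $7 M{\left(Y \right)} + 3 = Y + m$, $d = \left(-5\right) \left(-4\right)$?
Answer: $\frac{2 i \sqrt{4907}}{7} \approx 20.014 i$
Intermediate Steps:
$d = 20$
$m = 0$ ($m = \frac{0}{-8} = 0 \left(- \frac{1}{8}\right) = 0$)
$M{\left(Y \right)} = - \frac{3}{7} + \frac{Y}{7}$ ($M{\left(Y \right)} = - \frac{3}{7} + \frac{Y + 0}{7} = - \frac{3}{7} + \frac{Y}{7}$)
$\sqrt{-403 + M{\left(d \right)}} = \sqrt{-403 + \left(- \frac{3}{7} + \frac{1}{7} \cdot 20\right)} = \sqrt{-403 + \left(- \frac{3}{7} + \frac{20}{7}\right)} = \sqrt{-403 + \frac{17}{7}} = \sqrt{- \frac{2804}{7}} = \frac{2 i \sqrt{4907}}{7}$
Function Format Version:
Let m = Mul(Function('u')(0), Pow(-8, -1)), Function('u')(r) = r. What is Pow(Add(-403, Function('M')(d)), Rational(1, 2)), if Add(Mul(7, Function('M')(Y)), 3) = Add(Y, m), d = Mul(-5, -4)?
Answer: Mul(Rational(2, 7), I, Pow(4907, Rational(1, 2))) ≈ Mul(20.014, I)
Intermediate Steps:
d = 20
m = 0 (m = Mul(0, Pow(-8, -1)) = Mul(0, Rational(-1, 8)) = 0)
Function('M')(Y) = Add(Rational(-3, 7), Mul(Rational(1, 7), Y)) (Function('M')(Y) = Add(Rational(-3, 7), Mul(Rational(1, 7), Add(Y, 0))) = Add(Rational(-3, 7), Mul(Rational(1, 7), Y)))
Pow(Add(-403, Function('M')(d)), Rational(1, 2)) = Pow(Add(-403, Add(Rational(-3, 7), Mul(Rational(1, 7), 20))), Rational(1, 2)) = Pow(Add(-403, Add(Rational(-3, 7), Rational(20, 7))), Rational(1, 2)) = Pow(Add(-403, Rational(17, 7)), Rational(1, 2)) = Pow(Rational(-2804, 7), Rational(1, 2)) = Mul(Rational(2, 7), I, Pow(4907, Rational(1, 2)))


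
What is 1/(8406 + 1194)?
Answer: 1/9600 ≈ 0.00010417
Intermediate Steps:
1/(8406 + 1194) = 1/9600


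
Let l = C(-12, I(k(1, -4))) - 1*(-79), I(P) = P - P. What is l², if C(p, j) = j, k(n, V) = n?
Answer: 6241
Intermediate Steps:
I(P) = 0
l = 79 (l = 0 - 1*(-79) = 0 + 79 = 79)
l² = 79² = 6241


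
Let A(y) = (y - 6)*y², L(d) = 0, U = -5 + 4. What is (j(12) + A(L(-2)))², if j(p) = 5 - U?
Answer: 36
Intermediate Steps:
U = -1
j(p) = 6 (j(p) = 5 - 1*(-1) = 5 + 1 = 6)
A(y) = y²*(-6 + y) (A(y) = (-6 + y)*y² = y²*(-6 + y))
(j(12) + A(L(-2)))² = (6 + 0²*(-6 + 0))² = (6 + 0*(-6))² = (6 + 0)² = 6² = 36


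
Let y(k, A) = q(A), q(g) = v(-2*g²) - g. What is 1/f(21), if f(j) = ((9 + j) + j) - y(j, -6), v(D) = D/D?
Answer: 1/44 ≈ 0.022727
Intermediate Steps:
v(D) = 1
q(g) = 1 - g
y(k, A) = 1 - A
f(j) = 2 + 2*j (f(j) = ((9 + j) + j) - (1 - 1*(-6)) = (9 + 2*j) - (1 + 6) = (9 + 2*j) - 1*7 = (9 + 2*j) - 7 = 2 + 2*j)
1/f(21) = 1/(2 + 2*21) = 1/(2 + 42) = 1/44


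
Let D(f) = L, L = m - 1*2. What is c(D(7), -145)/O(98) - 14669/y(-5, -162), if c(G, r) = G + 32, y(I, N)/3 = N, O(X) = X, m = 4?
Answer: 727043/23814 ≈ 30.530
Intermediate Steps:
y(I, N) = 3*N
L = 2 (L = 4 - 1*2 = 4 - 2 = 2)
D(f) = 2
c(G, r) = 32 + G
c(D(7), -145)/O(98) - 14669/y(-5, -162) = (32 + 2)/98 - 14669/(3*(-162)) = 34*(1/98) - 14669/(-486) = 17/49 - 14669*(-1/486) = 17/49 + 14669/486 = 727043/23814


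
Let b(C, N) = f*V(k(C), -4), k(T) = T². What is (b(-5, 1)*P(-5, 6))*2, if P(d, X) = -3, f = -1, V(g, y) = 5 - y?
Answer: 54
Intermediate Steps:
b(C, N) = -9 (b(C, N) = -(5 - 1*(-4)) = -(5 + 4) = -1*9 = -9)
(b(-5, 1)*P(-5, 6))*2 = -9*(-3)*2 = 27*2 = 54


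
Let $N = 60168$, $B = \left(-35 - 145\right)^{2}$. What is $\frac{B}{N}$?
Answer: $\frac{1350}{2507} \approx 0.53849$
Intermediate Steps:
$B = 32400$ ($B = \left(-180\right)^{2} = 32400$)
$\frac{B}{N} = \frac{32400}{60168} = 32400 \cdot \frac{1}{60168} = \frac{1350}{2507}$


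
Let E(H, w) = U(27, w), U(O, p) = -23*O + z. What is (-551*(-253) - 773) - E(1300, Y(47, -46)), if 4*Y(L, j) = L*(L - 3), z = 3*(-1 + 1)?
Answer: 139251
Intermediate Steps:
z = 0 (z = 3*0 = 0)
U(O, p) = -23*O (U(O, p) = -23*O + 0 = -23*O)
Y(L, j) = L*(-3 + L)/4 (Y(L, j) = (L*(L - 3))/4 = (L*(-3 + L))/4 = L*(-3 + L)/4)
E(H, w) = -621 (E(H, w) = -23*27 = -621)
(-551*(-253) - 773) - E(1300, Y(47, -46)) = (-551*(-253) - 773) - 1*(-621) = (139403 - 773) + 621 = 138630 + 621 = 139251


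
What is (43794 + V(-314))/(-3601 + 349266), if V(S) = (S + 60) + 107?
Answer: 43647/345665 ≈ 0.12627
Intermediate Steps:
V(S) = 167 + S (V(S) = (60 + S) + 107 = 167 + S)
(43794 + V(-314))/(-3601 + 349266) = (43794 + (167 - 314))/(-3601 + 349266) = (43794 - 147)/345665 = 43647*(1/345665) = 43647/345665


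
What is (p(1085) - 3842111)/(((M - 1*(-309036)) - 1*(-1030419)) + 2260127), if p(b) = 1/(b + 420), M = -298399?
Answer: -5782377054/4968280415 ≈ -1.1639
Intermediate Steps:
p(b) = 1/(420 + b)
(p(1085) - 3842111)/(((M - 1*(-309036)) - 1*(-1030419)) + 2260127) = (1/(420 + 1085) - 3842111)/(((-298399 - 1*(-309036)) - 1*(-1030419)) + 2260127) = (1/1505 - 3842111)/(((-298399 + 309036) + 1030419) + 2260127) = (1/1505 - 3842111)/((10637 + 1030419) + 2260127) = -5782377054/(1505*(1041056 + 2260127)) = -5782377054/1505/3301183 = -5782377054/1505*1/3301183 = -5782377054/4968280415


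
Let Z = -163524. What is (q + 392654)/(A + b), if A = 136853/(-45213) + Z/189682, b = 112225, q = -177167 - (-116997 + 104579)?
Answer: 977267153941365/481209301295246 ≈ 2.0309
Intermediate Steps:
q = -164749 (q = -177167 - 1*(-12418) = -177167 + 12418 = -164749)
A = -16675980679/4288046133 (A = 136853/(-45213) - 163524/189682 = 136853*(-1/45213) - 163524*1/189682 = -136853/45213 - 81762/94841 = -16675980679/4288046133 ≈ -3.8889)
(q + 392654)/(A + b) = (-164749 + 392654)/(-16675980679/4288046133 + 112225) = 227905/(481209301295246/4288046133) = 227905*(4288046133/481209301295246) = 977267153941365/481209301295246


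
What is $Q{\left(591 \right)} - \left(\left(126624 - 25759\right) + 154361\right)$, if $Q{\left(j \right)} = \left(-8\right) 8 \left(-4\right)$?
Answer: $-254970$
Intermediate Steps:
$Q{\left(j \right)} = 256$ ($Q{\left(j \right)} = \left(-64\right) \left(-4\right) = 256$)
$Q{\left(591 \right)} - \left(\left(126624 - 25759\right) + 154361\right) = 256 - \left(\left(126624 - 25759\right) + 154361\right) = 256 - \left(100865 + 154361\right) = 256 - 255226 = -254970$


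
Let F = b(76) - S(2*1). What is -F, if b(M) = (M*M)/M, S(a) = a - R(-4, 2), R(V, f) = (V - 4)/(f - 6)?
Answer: -76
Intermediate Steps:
R(V, f) = (-4 + V)/(-6 + f)
S(a) = -2 + a (S(a) = a - (-4 - 4)/(-6 + 2) = a - (-8)/(-4) = a - (-1)*(-8)/4 = a - 1*2 = a - 2 = -2 + a)
b(M) = M (b(M) = M²/M = M)
F = 76 (F = 76 - (-2 + 2*1) = 76 - (-2 + 2) = 76 - 1*0 = 76 + 0 = 76)
-F = -1*76 = -76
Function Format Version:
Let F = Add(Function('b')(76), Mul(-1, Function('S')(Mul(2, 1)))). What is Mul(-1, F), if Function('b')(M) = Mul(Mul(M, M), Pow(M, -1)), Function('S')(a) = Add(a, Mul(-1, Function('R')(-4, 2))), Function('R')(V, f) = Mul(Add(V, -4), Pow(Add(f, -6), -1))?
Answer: -76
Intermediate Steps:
Function('R')(V, f) = Mul(Pow(Add(-6, f), -1), Add(-4, V)) (Function('R')(V, f) = Mul(Add(-4, V), Pow(Add(-6, f), -1)) = Mul(Pow(Add(-6, f), -1), Add(-4, V)))
Function('S')(a) = Add(-2, a) (Function('S')(a) = Add(a, Mul(-1, Mul(Pow(Add(-6, 2), -1), Add(-4, -4)))) = Add(a, Mul(-1, Mul(Pow(-4, -1), -8))) = Add(a, Mul(-1, Mul(Rational(-1, 4), -8))) = Add(a, Mul(-1, 2)) = Add(a, -2) = Add(-2, a))
Function('b')(M) = M (Function('b')(M) = Mul(Pow(M, 2), Pow(M, -1)) = M)
F = 76 (F = Add(76, Mul(-1, Add(-2, Mul(2, 1)))) = Add(76, Mul(-1, Add(-2, 2))) = Add(76, Mul(-1, 0)) = Add(76, 0) = 76)
Mul(-1, F) = Mul(-1, 76) = -76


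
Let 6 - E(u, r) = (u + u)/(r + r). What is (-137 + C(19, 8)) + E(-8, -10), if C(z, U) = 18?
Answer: -569/5 ≈ -113.80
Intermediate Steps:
E(u, r) = 6 - u/r (E(u, r) = 6 - (u + u)/(r + r) = 6 - 2*u/(2*r) = 6 - 2*u*1/(2*r) = 6 - u/r)
(-137 + C(19, 8)) + E(-8, -10) = (-137 + 18) + (6 - 1*(-8)/(-10)) = -119 + (6 - 1*(-8)*(-⅒)) = -119 + (6 - ⅘) = -119 + 26/5 = -569/5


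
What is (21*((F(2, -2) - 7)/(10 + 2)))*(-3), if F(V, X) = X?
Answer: 189/4 ≈ 47.250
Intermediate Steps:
(21*((F(2, -2) - 7)/(10 + 2)))*(-3) = (21*((-2 - 7)/(10 + 2)))*(-3) = (21*(-9/12))*(-3) = (21*(-9*1/12))*(-3) = (21*(-3/4))*(-3) = -63/4*(-3) = 189/4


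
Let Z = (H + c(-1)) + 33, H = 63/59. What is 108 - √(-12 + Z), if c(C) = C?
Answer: 108 - √73337/59 ≈ 103.41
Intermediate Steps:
H = 63/59 (H = 63*(1/59) = 63/59 ≈ 1.0678)
Z = 1951/59 (Z = (63/59 - 1) + 33 = 4/59 + 33 = 1951/59 ≈ 33.068)
108 - √(-12 + Z) = 108 - √(-12 + 1951/59) = 108 - √(1243/59) = 108 - √73337/59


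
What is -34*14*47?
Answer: -22372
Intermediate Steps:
-34*14*47 = -476*47 = -22372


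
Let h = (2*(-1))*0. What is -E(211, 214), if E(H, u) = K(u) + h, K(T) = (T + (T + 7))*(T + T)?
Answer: -186180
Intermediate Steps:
K(T) = 2*T*(7 + 2*T) (K(T) = (T + (7 + T))*(2*T) = (7 + 2*T)*(2*T) = 2*T*(7 + 2*T))
h = 0 (h = -2*0 = 0)
E(H, u) = 2*u*(7 + 2*u) (E(H, u) = 2*u*(7 + 2*u) + 0 = 2*u*(7 + 2*u))
-E(211, 214) = -2*214*(7 + 2*214) = -2*214*(7 + 428) = -2*214*435 = -1*186180 = -186180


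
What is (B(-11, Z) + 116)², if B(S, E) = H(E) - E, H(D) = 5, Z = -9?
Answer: 16900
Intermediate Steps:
B(S, E) = 5 - E
(B(-11, Z) + 116)² = ((5 - 1*(-9)) + 116)² = ((5 + 9) + 116)² = (14 + 116)² = 130² = 16900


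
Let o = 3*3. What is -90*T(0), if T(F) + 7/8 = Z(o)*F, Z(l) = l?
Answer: 315/4 ≈ 78.750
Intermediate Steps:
o = 9
T(F) = -7/8 + 9*F
-90*T(0) = -90*(-7/8 + 9*0) = -90*(-7/8 + 0) = -90*(-7/8) = 315/4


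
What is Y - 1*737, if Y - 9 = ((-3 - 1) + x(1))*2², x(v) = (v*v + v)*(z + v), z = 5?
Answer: -696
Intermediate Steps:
x(v) = (5 + v)*(v + v²) (x(v) = (v*v + v)*(5 + v) = (v² + v)*(5 + v) = (v + v²)*(5 + v) = (5 + v)*(v + v²))
Y = 41 (Y = 9 + ((-3 - 1) + 1*(5 + 1² + 6*1))*2² = 9 + (-4 + 1*(5 + 1 + 6))*4 = 9 + (-4 + 1*12)*4 = 9 + (-4 + 12)*4 = 9 + 8*4 = 9 + 32 = 41)
Y - 1*737 = 41 - 1*737 = 41 - 737 = -696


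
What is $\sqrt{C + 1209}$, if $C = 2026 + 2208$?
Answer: $\sqrt{5443} \approx 73.777$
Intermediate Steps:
$C = 4234$
$\sqrt{C + 1209} = \sqrt{4234 + 1209} = \sqrt{5443}$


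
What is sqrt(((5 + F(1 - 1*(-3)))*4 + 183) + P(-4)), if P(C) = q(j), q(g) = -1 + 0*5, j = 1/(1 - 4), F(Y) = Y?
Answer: sqrt(218) ≈ 14.765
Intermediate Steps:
j = -1/3 (j = 1/(-3) = -1/3 ≈ -0.33333)
q(g) = -1 (q(g) = -1 + 0 = -1)
P(C) = -1
sqrt(((5 + F(1 - 1*(-3)))*4 + 183) + P(-4)) = sqrt(((5 + (1 - 1*(-3)))*4 + 183) - 1) = sqrt(((5 + (1 + 3))*4 + 183) - 1) = sqrt(((5 + 4)*4 + 183) - 1) = sqrt((9*4 + 183) - 1) = sqrt((36 + 183) - 1) = sqrt(219 - 1) = sqrt(218)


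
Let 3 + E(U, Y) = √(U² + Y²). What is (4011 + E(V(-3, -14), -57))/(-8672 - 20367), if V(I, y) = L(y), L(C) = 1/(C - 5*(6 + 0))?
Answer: -4008/29039 - √6290065/1277716 ≈ -0.13998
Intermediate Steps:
L(C) = 1/(-30 + C) (L(C) = 1/(C - 5*6) = 1/(C - 30) = 1/(-30 + C))
V(I, y) = 1/(-30 + y)
E(U, Y) = -3 + √(U² + Y²)
(4011 + E(V(-3, -14), -57))/(-8672 - 20367) = (4011 + (-3 + √((1/(-30 - 14))² + (-57)²)))/(-8672 - 20367) = (4011 + (-3 + √((1/(-44))² + 3249)))/(-29039) = (4011 + (-3 + √((-1/44)² + 3249)))*(-1/29039) = (4011 + (-3 + √(1/1936 + 3249)))*(-1/29039) = (4011 + (-3 + √(6290065/1936)))*(-1/29039) = (4011 + (-3 + √6290065/44))*(-1/29039) = (4008 + √6290065/44)*(-1/29039) = -4008/29039 - √6290065/1277716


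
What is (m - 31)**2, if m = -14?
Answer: 2025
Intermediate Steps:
(m - 31)**2 = (-14 - 31)**2 = (-45)**2 = 2025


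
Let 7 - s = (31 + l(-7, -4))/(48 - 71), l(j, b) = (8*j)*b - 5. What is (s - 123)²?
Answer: 5846724/529 ≈ 11052.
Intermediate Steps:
l(j, b) = -5 + 8*b*j (l(j, b) = 8*b*j - 5 = -5 + 8*b*j)
s = 411/23 (s = 7 - (31 + (-5 + 8*(-4)*(-7)))/(48 - 71) = 7 - (31 + (-5 + 224))/(-23) = 7 - (31 + 219)*(-1)/23 = 7 - 250*(-1)/23 = 7 - 1*(-250/23) = 7 + 250/23 = 411/23 ≈ 17.870)
(s - 123)² = (411/23 - 123)² = (-2418/23)² = 5846724/529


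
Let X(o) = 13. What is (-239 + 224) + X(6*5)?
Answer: -2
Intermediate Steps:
(-239 + 224) + X(6*5) = (-239 + 224) + 13 = -15 + 13 = -2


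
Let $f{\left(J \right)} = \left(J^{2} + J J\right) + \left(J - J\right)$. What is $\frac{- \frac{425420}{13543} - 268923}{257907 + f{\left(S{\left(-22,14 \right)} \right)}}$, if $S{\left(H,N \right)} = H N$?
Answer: $- \frac{3642449609}{6062320805} \approx -0.60083$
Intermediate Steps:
$f{\left(J \right)} = 2 J^{2}$ ($f{\left(J \right)} = \left(J^{2} + J^{2}\right) + 0 = 2 J^{2} + 0 = 2 J^{2}$)
$\frac{- \frac{425420}{13543} - 268923}{257907 + f{\left(S{\left(-22,14 \right)} \right)}} = \frac{- \frac{425420}{13543} - 268923}{257907 + 2 \left(\left(-22\right) 14\right)^{2}} = \frac{\left(-425420\right) \frac{1}{13543} - 268923}{257907 + 2 \left(-308\right)^{2}} = \frac{- \frac{425420}{13543} - 268923}{257907 + 2 \cdot 94864} = - \frac{3642449609}{13543 \left(257907 + 189728\right)} = - \frac{3642449609}{13543 \cdot 447635} = \left(- \frac{3642449609}{13543}\right) \frac{1}{447635} = - \frac{3642449609}{6062320805}$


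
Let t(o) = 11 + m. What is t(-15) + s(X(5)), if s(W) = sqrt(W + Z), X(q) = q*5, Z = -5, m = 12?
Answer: 23 + 2*sqrt(5) ≈ 27.472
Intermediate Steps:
t(o) = 23 (t(o) = 11 + 12 = 23)
X(q) = 5*q
s(W) = sqrt(-5 + W) (s(W) = sqrt(W - 5) = sqrt(-5 + W))
t(-15) + s(X(5)) = 23 + sqrt(-5 + 5*5) = 23 + sqrt(-5 + 25) = 23 + sqrt(20) = 23 + 2*sqrt(5)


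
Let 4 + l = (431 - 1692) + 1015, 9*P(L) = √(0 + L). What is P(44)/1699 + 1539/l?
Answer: -1539/250 + 2*√11/15291 ≈ -6.1556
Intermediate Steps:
P(L) = √L/9 (P(L) = √(0 + L)/9 = √L/9)
l = -250 (l = -4 + ((431 - 1692) + 1015) = -4 + (-1261 + 1015) = -4 - 246 = -250)
P(44)/1699 + 1539/l = (√44/9)/1699 + 1539/(-250) = ((2*√11)/9)*(1/1699) + 1539*(-1/250) = (2*√11/9)*(1/1699) - 1539/250 = 2*√11/15291 - 1539/250 = -1539/250 + 2*√11/15291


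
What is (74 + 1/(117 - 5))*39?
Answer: 323271/112 ≈ 2886.3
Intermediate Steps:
(74 + 1/(117 - 5))*39 = (74 + 1/112)*39 = (8289/112)*39 = 323271/112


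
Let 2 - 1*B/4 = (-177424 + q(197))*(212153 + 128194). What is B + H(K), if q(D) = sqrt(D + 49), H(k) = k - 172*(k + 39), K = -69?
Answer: 241542909611 - 1361388*sqrt(246) ≈ 2.4152e+11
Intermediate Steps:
H(k) = -6708 - 171*k (H(k) = k - 172*(39 + k) = k - (6708 + 172*k) = k + (-6708 - 172*k) = -6708 - 171*k)
q(D) = sqrt(49 + D)
B = 241542904520 - 1361388*sqrt(246) (B = 8 - 4*(-177424 + sqrt(49 + 197))*(212153 + 128194) = 8 - 4*(-177424 + sqrt(246))*340347 = 8 - 4*(-60385726128 + 340347*sqrt(246)) = 8 + (241542904512 - 1361388*sqrt(246)) = 241542904520 - 1361388*sqrt(246) ≈ 2.4152e+11)
B + H(K) = (241542904520 - 1361388*sqrt(246)) + (-6708 - 171*(-69)) = (241542904520 - 1361388*sqrt(246)) + (-6708 + 11799) = (241542904520 - 1361388*sqrt(246)) + 5091 = 241542909611 - 1361388*sqrt(246)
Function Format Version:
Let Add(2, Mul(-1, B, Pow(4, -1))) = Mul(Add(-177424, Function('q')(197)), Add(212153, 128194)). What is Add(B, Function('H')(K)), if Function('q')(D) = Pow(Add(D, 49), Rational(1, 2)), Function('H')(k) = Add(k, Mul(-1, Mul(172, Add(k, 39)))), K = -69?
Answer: Add(241542909611, Mul(-1361388, Pow(246, Rational(1, 2)))) ≈ 2.4152e+11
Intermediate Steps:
Function('H')(k) = Add(-6708, Mul(-171, k)) (Function('H')(k) = Add(k, Mul(-1, Mul(172, Add(39, k)))) = Add(k, Mul(-1, Add(6708, Mul(172, k)))) = Add(k, Add(-6708, Mul(-172, k))) = Add(-6708, Mul(-171, k)))
Function('q')(D) = Pow(Add(49, D), Rational(1, 2))
B = Add(241542904520, Mul(-1361388, Pow(246, Rational(1, 2)))) (B = Add(8, Mul(-4, Mul(Add(-177424, Pow(Add(49, 197), Rational(1, 2))), Add(212153, 128194)))) = Add(8, Mul(-4, Mul(Add(-177424, Pow(246, Rational(1, 2))), 340347))) = Add(8, Mul(-4, Add(-60385726128, Mul(340347, Pow(246, Rational(1, 2)))))) = Add(8, Add(241542904512, Mul(-1361388, Pow(246, Rational(1, 2))))) = Add(241542904520, Mul(-1361388, Pow(246, Rational(1, 2)))) ≈ 2.4152e+11)
Add(B, Function('H')(K)) = Add(Add(241542904520, Mul(-1361388, Pow(246, Rational(1, 2)))), Add(-6708, Mul(-171, -69))) = Add(Add(241542904520, Mul(-1361388, Pow(246, Rational(1, 2)))), Add(-6708, 11799)) = Add(Add(241542904520, Mul(-1361388, Pow(246, Rational(1, 2)))), 5091) = Add(241542909611, Mul(-1361388, Pow(246, Rational(1, 2))))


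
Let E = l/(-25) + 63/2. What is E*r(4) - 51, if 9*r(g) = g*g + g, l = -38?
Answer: 1007/45 ≈ 22.378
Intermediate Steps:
E = 1651/50 (E = -38/(-25) + 63/2 = -38*(-1/25) + 63*(1/2) = 38/25 + 63/2 = 1651/50 ≈ 33.020)
r(g) = g/9 + g**2/9 (r(g) = (g*g + g)/9 = (g**2 + g)/9 = (g + g**2)/9 = g/9 + g**2/9)
E*r(4) - 51 = 1651*((1/9)*4*(1 + 4))/50 - 51 = 1651*((1/9)*4*5)/50 - 51 = (1651/50)*(20/9) - 51 = 3302/45 - 51 = 1007/45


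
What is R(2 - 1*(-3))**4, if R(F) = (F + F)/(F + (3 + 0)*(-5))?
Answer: 1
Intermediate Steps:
R(F) = 2*F/(-15 + F) (R(F) = (2*F)/(F + 3*(-5)) = (2*F)/(F - 15) = (2*F)/(-15 + F) = 2*F/(-15 + F))
R(2 - 1*(-3))**4 = (2*(2 - 1*(-3))/(-15 + (2 - 1*(-3))))**4 = (2*(2 + 3)/(-15 + (2 + 3)))**4 = (2*5/(-15 + 5))**4 = (2*5/(-10))**4 = (2*5*(-1/10))**4 = (-1)**4 = 1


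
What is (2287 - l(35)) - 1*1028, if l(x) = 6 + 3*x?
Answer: 1148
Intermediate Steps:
(2287 - l(35)) - 1*1028 = (2287 - (6 + 3*35)) - 1*1028 = (2287 - (6 + 105)) - 1028 = (2287 - 1*111) - 1028 = (2287 - 111) - 1028 = 2176 - 1028 = 1148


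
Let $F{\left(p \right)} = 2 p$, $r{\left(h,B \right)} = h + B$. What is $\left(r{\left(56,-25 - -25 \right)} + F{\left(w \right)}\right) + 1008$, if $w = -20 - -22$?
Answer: $1068$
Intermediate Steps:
$r{\left(h,B \right)} = B + h$
$w = 2$ ($w = -20 + 22 = 2$)
$\left(r{\left(56,-25 - -25 \right)} + F{\left(w \right)}\right) + 1008 = \left(\left(\left(-25 - -25\right) + 56\right) + 2 \cdot 2\right) + 1008 = \left(\left(\left(-25 + 25\right) + 56\right) + 4\right) + 1008 = \left(\left(0 + 56\right) + 4\right) + 1008 = \left(56 + 4\right) + 1008 = 60 + 1008 = 1068$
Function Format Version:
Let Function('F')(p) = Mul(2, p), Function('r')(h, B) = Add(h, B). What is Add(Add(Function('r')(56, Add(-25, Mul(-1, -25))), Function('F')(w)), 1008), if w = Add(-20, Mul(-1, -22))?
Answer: 1068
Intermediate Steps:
Function('r')(h, B) = Add(B, h)
w = 2 (w = Add(-20, 22) = 2)
Add(Add(Function('r')(56, Add(-25, Mul(-1, -25))), Function('F')(w)), 1008) = Add(Add(Add(Add(-25, Mul(-1, -25)), 56), Mul(2, 2)), 1008) = Add(Add(Add(Add(-25, 25), 56), 4), 1008) = Add(Add(Add(0, 56), 4), 1008) = Add(Add(56, 4), 1008) = Add(60, 1008) = 1068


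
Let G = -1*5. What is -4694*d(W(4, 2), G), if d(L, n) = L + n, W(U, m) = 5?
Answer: 0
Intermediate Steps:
G = -5
-4694*d(W(4, 2), G) = -4694*(5 - 5) = -4694*0 = 0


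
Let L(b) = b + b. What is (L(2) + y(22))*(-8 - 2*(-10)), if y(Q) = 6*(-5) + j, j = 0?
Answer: -312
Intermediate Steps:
L(b) = 2*b
y(Q) = -30 (y(Q) = 6*(-5) + 0 = -30 + 0 = -30)
(L(2) + y(22))*(-8 - 2*(-10)) = (2*2 - 30)*(-8 - 2*(-10)) = (4 - 30)*(-8 + 20) = -26*12 = -312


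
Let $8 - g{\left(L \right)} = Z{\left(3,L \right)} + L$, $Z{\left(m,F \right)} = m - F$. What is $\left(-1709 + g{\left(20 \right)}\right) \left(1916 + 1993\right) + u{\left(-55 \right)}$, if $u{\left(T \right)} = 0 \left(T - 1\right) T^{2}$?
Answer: $-6660936$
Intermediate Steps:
$g{\left(L \right)} = 5$ ($g{\left(L \right)} = 8 - \left(\left(3 - L\right) + L\right) = 8 - 3 = 5$)
$u{\left(T \right)} = 0$ ($u{\left(T \right)} = 0 \left(-1 + T\right) T^{2} = 0 T^{2} = 0$)
$\left(-1709 + g{\left(20 \right)}\right) \left(1916 + 1993\right) + u{\left(-55 \right)} = \left(-1709 + 5\right) \left(1916 + 1993\right) + 0 = \left(-1704\right) 3909 + 0 = -6660936 + 0 = -6660936$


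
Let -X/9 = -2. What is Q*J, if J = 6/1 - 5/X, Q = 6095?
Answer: 627785/18 ≈ 34877.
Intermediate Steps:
X = 18 (X = -9*(-2) = 18)
J = 103/18 (J = 6/1 - 5/18 = 6*1 - 5*1/18 = 6 - 5/18 = 103/18 ≈ 5.7222)
Q*J = 6095*(103/18) = 627785/18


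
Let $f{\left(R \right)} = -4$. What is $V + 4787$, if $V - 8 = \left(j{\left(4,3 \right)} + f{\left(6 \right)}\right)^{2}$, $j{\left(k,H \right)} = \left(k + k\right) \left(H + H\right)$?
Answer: $6731$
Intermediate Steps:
$j{\left(k,H \right)} = 4 H k$ ($j{\left(k,H \right)} = 2 k 2 H = 4 H k$)
$V = 1944$ ($V = 8 + \left(4 \cdot 3 \cdot 4 - 4\right)^{2} = 8 + \left(48 - 4\right)^{2} = 8 + 44^{2} = 8 + 1936 = 1944$)
$V + 4787 = 1944 + 4787 = 6731$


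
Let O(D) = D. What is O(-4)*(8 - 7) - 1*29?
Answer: -33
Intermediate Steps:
O(-4)*(8 - 7) - 1*29 = -4*(8 - 7) - 1*29 = -4*1 - 29 = -4 - 29 = -33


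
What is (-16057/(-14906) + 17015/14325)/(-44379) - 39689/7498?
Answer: -18805184897795261/3552619538047995 ≈ -5.2933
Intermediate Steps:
(-16057/(-14906) + 17015/14325)/(-44379) - 39689/7498 = (-16057*(-1/14906) + 17015*(1/14325))*(-1/44379) - 39689*1/7498 = (16057/14906 + 3403/2865)*(-1/44379) - 39689/7498 = (96728423/42705690)*(-1/44379) - 39689/7498 = -96728423/1895235816510 - 39689/7498 = -18805184897795261/3552619538047995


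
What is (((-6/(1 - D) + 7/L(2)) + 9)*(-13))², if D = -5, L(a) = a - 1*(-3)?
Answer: 373321/25 ≈ 14933.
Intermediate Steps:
L(a) = 3 + a (L(a) = a + 3 = 3 + a)
(((-6/(1 - D) + 7/L(2)) + 9)*(-13))² = (((-6/(1 - 1*(-5)) + 7/(3 + 2)) + 9)*(-13))² = (((-6/(1 + 5) + 7/5) + 9)*(-13))² = (((-6/6 + 7*(⅕)) + 9)*(-13))² = (((-6*⅙ + 7/5) + 9)*(-13))² = (((-1 + 7/5) + 9)*(-13))² = ((⅖ + 9)*(-13))² = ((47/5)*(-13))² = (-611/5)² = 373321/25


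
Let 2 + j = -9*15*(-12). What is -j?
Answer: -1618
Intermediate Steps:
j = 1618 (j = -2 - 9*15*(-12) = -2 - 135*(-12) = -2 + 1620 = 1618)
-j = -1*1618 = -1618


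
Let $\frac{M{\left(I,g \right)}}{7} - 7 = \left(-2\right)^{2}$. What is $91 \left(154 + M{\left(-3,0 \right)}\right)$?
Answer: $21021$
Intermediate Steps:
$M{\left(I,g \right)} = 77$ ($M{\left(I,g \right)} = 49 + 7 \left(-2\right)^{2} = 49 + 7 \cdot 4 = 49 + 28 = 77$)
$91 \left(154 + M{\left(-3,0 \right)}\right) = 91 \left(154 + 77\right) = 91 \cdot 231 = 21021$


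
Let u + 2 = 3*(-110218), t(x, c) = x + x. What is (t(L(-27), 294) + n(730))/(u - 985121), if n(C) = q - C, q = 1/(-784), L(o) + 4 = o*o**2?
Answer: 31441537/1031569168 ≈ 0.030479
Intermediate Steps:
L(o) = -4 + o**3 (L(o) = -4 + o*o**2 = -4 + o**3)
t(x, c) = 2*x
u = -330656 (u = -2 + 3*(-110218) = -2 - 330654 = -330656)
q = -1/784 ≈ -0.0012755
n(C) = -1/784 - C
(t(L(-27), 294) + n(730))/(u - 985121) = (2*(-4 + (-27)**3) + (-1/784 - 1*730))/(-330656 - 985121) = (2*(-4 - 19683) + (-1/784 - 730))/(-1315777) = (2*(-19687) - 572321/784)*(-1/1315777) = (-39374 - 572321/784)*(-1/1315777) = -31441537/784*(-1/1315777) = 31441537/1031569168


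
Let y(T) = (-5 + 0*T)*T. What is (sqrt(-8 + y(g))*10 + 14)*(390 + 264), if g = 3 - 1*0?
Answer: 9156 + 6540*I*sqrt(23) ≈ 9156.0 + 31365.0*I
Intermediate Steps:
g = 3 (g = 3 + 0 = 3)
y(T) = -5*T (y(T) = (-5 + 0)*T = -5*T)
(sqrt(-8 + y(g))*10 + 14)*(390 + 264) = (sqrt(-8 - 5*3)*10 + 14)*(390 + 264) = (sqrt(-8 - 15)*10 + 14)*654 = (sqrt(-23)*10 + 14)*654 = ((I*sqrt(23))*10 + 14)*654 = (10*I*sqrt(23) + 14)*654 = (14 + 10*I*sqrt(23))*654 = 9156 + 6540*I*sqrt(23)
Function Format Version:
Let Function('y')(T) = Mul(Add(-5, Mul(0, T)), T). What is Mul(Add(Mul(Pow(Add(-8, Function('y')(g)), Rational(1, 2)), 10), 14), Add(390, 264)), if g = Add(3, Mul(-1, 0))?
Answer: Add(9156, Mul(6540, I, Pow(23, Rational(1, 2)))) ≈ Add(9156.0, Mul(31365., I))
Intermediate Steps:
g = 3 (g = Add(3, 0) = 3)
Function('y')(T) = Mul(-5, T) (Function('y')(T) = Mul(Add(-5, 0), T) = Mul(-5, T))
Mul(Add(Mul(Pow(Add(-8, Function('y')(g)), Rational(1, 2)), 10), 14), Add(390, 264)) = Mul(Add(Mul(Pow(Add(-8, Mul(-5, 3)), Rational(1, 2)), 10), 14), Add(390, 264)) = Mul(Add(Mul(Pow(Add(-8, -15), Rational(1, 2)), 10), 14), 654) = Mul(Add(Mul(Pow(-23, Rational(1, 2)), 10), 14), 654) = Mul(Add(Mul(Mul(I, Pow(23, Rational(1, 2))), 10), 14), 654) = Mul(Add(Mul(10, I, Pow(23, Rational(1, 2))), 14), 654) = Mul(Add(14, Mul(10, I, Pow(23, Rational(1, 2)))), 654) = Add(9156, Mul(6540, I, Pow(23, Rational(1, 2))))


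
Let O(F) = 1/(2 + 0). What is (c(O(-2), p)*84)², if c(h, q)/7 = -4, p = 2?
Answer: 5531904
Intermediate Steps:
O(F) = ½ (O(F) = 1/2 = ½)
c(h, q) = -28 (c(h, q) = 7*(-4) = -28)
(c(O(-2), p)*84)² = (-28*84)² = (-2352)² = 5531904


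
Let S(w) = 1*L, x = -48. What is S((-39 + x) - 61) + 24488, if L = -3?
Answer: 24485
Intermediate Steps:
S(w) = -3 (S(w) = 1*(-3) = -3)
S((-39 + x) - 61) + 24488 = -3 + 24488 = 24485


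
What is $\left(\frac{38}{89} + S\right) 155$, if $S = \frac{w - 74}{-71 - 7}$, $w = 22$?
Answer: $\frac{45260}{267} \approx 169.51$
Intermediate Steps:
$S = \frac{2}{3}$ ($S = \frac{22 - 74}{-71 - 7} = - \frac{52}{-78} = \left(-52\right) \left(- \frac{1}{78}\right) = \frac{2}{3} \approx 0.66667$)
$\left(\frac{38}{89} + S\right) 155 = \left(\frac{38}{89} + \frac{2}{3}\right) 155 = \frac{292}{267} \cdot 155 = \frac{45260}{267}$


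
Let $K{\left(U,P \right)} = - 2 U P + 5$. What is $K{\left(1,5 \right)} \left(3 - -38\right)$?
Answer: $-205$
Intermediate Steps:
$K{\left(U,P \right)} = 5 - 2 P U$ ($K{\left(U,P \right)} = - 2 P U + 5 = 5 - 2 P U$)
$K{\left(1,5 \right)} \left(3 - -38\right) = \left(5 - 10 \cdot 1\right) \left(3 - -38\right) = \left(5 - 10\right) \left(3 + 38\right) = \left(-5\right) 41 = -205$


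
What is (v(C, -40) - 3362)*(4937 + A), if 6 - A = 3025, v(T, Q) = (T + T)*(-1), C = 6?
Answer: -6471332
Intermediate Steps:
v(T, Q) = -2*T (v(T, Q) = (2*T)*(-1) = -2*T)
A = -3019 (A = 6 - 1*3025 = 6 - 3025 = -3019)
(v(C, -40) - 3362)*(4937 + A) = (-2*6 - 3362)*(4937 - 3019) = (-12 - 3362)*1918 = -3374*1918 = -6471332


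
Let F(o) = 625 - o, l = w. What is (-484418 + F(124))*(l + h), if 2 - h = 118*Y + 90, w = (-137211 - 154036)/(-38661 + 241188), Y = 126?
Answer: 1465922537896103/202527 ≈ 7.2382e+9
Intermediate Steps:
w = -291247/202527 ≈ -1.4381
l = -291247/202527 ≈ -1.4381
h = -14956 (h = 2 - (118*126 + 90) = 2 - (14868 + 90) = 2 - 1*14958 = 2 - 14958 = -14956)
(-484418 + F(124))*(l + h) = (-484418 + (625 - 1*124))*(-291247/202527 - 14956) = (-484418 + (625 - 124))*(-3029285059/202527) = (-484418 + 501)*(-3029285059/202527) = -483917*(-3029285059/202527) = 1465922537896103/202527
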